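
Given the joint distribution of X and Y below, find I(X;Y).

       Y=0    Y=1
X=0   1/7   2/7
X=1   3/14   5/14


H(X) = 0.9852, H(Y) = 0.9403, H(X,Y) = 1.9242
I(X;Y) = H(X) + H(Y) - H(X,Y) = 0.0013 bits


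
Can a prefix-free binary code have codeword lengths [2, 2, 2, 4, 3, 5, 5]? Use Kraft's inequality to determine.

Kraft inequality: Σ 2^(-l_i) ≤ 1 for prefix-free code
Calculating: 2^(-2) + 2^(-2) + 2^(-2) + 2^(-4) + 2^(-3) + 2^(-5) + 2^(-5)
= 0.25 + 0.25 + 0.25 + 0.0625 + 0.125 + 0.03125 + 0.03125
= 1.0000
Since 1.0000 ≤ 1, prefix-free code exists


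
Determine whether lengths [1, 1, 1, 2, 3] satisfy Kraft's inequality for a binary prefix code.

Kraft inequality: Σ 2^(-l_i) ≤ 1 for prefix-free code
Calculating: 2^(-1) + 2^(-1) + 2^(-1) + 2^(-2) + 2^(-3)
= 0.5 + 0.5 + 0.5 + 0.25 + 0.125
= 1.8750
Since 1.8750 > 1, prefix-free code does not exist


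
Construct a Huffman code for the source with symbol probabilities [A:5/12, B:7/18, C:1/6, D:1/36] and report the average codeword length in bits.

Huffman tree construction:
Combine smallest probabilities repeatedly
Resulting codes:
  A: 0 (length 1)
  B: 11 (length 2)
  C: 101 (length 3)
  D: 100 (length 3)
Average length = Σ p(s) × length(s) = 1.7778 bits


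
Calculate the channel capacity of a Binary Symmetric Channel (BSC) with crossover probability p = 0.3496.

For BSC with error probability p:
C = 1 - H(p) where H(p) is binary entropy
H(0.3496) = -0.3496 × log₂(0.3496) - 0.6504 × log₂(0.6504)
H(p) = 0.9337
C = 1 - 0.9337 = 0.0663 bits/use


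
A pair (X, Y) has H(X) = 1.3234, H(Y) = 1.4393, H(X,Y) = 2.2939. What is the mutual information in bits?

I(X;Y) = H(X) + H(Y) - H(X,Y)
I(X;Y) = 1.3234 + 1.4393 - 2.2939 = 0.4688 bits


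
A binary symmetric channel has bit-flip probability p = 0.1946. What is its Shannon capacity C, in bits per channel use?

For BSC with error probability p:
C = 1 - H(p) where H(p) is binary entropy
H(0.1946) = -0.1946 × log₂(0.1946) - 0.8054 × log₂(0.8054)
H(p) = 0.7110
C = 1 - 0.7110 = 0.2890 bits/use


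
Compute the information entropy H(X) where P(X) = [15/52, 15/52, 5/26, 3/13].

H(X) = -Σ p(x) log₂ p(x)
  -15/52 × log₂(15/52) = 0.5174
  -15/52 × log₂(15/52) = 0.5174
  -5/26 × log₂(5/26) = 0.4574
  -3/13 × log₂(3/13) = 0.4882
H(X) = 1.9803 bits


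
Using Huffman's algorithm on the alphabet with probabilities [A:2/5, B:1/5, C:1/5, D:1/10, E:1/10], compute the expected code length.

Huffman tree construction:
Combine smallest probabilities repeatedly
Resulting codes:
  A: 11 (length 2)
  B: 00 (length 2)
  C: 01 (length 2)
  D: 100 (length 3)
  E: 101 (length 3)
Average length = Σ p(s) × length(s) = 2.2000 bits


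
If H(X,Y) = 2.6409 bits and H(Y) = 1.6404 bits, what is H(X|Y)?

Chain rule: H(X,Y) = H(X|Y) + H(Y)
H(X|Y) = H(X,Y) - H(Y) = 2.6409 - 1.6404 = 1.0005 bits


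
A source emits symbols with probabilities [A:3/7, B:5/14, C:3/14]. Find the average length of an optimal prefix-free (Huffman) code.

Huffman tree construction:
Combine smallest probabilities repeatedly
Resulting codes:
  A: 0 (length 1)
  B: 11 (length 2)
  C: 10 (length 2)
Average length = Σ p(s) × length(s) = 1.5714 bits


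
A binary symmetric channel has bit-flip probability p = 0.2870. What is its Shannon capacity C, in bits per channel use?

For BSC with error probability p:
C = 1 - H(p) where H(p) is binary entropy
H(0.2870) = -0.2870 × log₂(0.2870) - 0.7130 × log₂(0.7130)
H(p) = 0.8648
C = 1 - 0.8648 = 0.1352 bits/use


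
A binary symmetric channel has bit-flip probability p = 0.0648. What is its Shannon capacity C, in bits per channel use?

For BSC with error probability p:
C = 1 - H(p) where H(p) is binary entropy
H(0.0648) = -0.0648 × log₂(0.0648) - 0.9352 × log₂(0.9352)
H(p) = 0.3462
C = 1 - 0.3462 = 0.6538 bits/use


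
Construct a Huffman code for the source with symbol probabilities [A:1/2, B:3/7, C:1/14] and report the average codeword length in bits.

Huffman tree construction:
Combine smallest probabilities repeatedly
Resulting codes:
  A: 0 (length 1)
  B: 11 (length 2)
  C: 10 (length 2)
Average length = Σ p(s) × length(s) = 1.5000 bits


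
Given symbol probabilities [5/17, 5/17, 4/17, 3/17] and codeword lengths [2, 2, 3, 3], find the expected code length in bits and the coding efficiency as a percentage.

Average length L = Σ p_i × l_i = 2.4118 bits
Entropy H = 1.9713 bits
Efficiency η = H/L × 100% = 81.74%


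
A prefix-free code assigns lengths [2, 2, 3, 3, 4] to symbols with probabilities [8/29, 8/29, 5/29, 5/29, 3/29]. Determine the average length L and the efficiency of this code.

Average length L = Σ p_i × l_i = 2.5517 bits
Entropy H = 2.2382 bits
Efficiency η = H/L × 100% = 87.71%


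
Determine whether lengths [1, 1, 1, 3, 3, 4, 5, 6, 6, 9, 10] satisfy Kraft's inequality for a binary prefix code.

Kraft inequality: Σ 2^(-l_i) ≤ 1 for prefix-free code
Calculating: 2^(-1) + 2^(-1) + 2^(-1) + 2^(-3) + 2^(-3) + 2^(-4) + 2^(-5) + 2^(-6) + 2^(-6) + 2^(-9) + 2^(-10)
= 0.5 + 0.5 + 0.5 + 0.125 + 0.125 + 0.0625 + 0.03125 + 0.015625 + 0.015625 + 0.001953125 + 0.0009765625
= 1.8779
Since 1.8779 > 1, prefix-free code does not exist


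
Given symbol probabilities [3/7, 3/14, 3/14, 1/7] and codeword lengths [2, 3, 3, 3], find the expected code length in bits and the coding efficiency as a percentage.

Average length L = Σ p_i × l_i = 2.5714 bits
Entropy H = 1.8774 bits
Efficiency η = H/L × 100% = 73.01%


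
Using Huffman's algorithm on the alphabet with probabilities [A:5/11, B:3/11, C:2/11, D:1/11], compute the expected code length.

Huffman tree construction:
Combine smallest probabilities repeatedly
Resulting codes:
  A: 0 (length 1)
  B: 10 (length 2)
  C: 111 (length 3)
  D: 110 (length 3)
Average length = Σ p(s) × length(s) = 1.8182 bits


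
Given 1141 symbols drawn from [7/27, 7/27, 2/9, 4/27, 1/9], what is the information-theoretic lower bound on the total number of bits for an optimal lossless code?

Entropy H = 2.2524 bits/symbol
Minimum bits = H × n = 2.2524 × 1141
= 2569.97 bits


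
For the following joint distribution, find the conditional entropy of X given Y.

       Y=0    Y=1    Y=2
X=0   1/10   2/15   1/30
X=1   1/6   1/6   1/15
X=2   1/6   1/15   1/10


H(X|Y) = Σ_y p(y) H(X|Y=y)
  p(Y=0) = 13/30, H(X|Y=0) = 1.5486
  p(Y=1) = 11/30, H(X|Y=1) = 1.4949
  p(Y=2) = 1/5, H(X|Y=2) = 1.4591
H(X|Y) = 0.4333×1.5486 + 0.3667×1.4949 + 0.2000×1.4591 = 1.5110 bits


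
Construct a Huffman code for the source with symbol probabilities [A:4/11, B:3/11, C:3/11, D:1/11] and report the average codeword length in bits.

Huffman tree construction:
Combine smallest probabilities repeatedly
Resulting codes:
  A: 11 (length 2)
  B: 01 (length 2)
  C: 10 (length 2)
  D: 00 (length 2)
Average length = Σ p(s) × length(s) = 2.0000 bits


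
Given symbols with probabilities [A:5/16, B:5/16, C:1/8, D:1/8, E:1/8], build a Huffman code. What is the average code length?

Huffman tree construction:
Combine smallest probabilities repeatedly
Resulting codes:
  A: 10 (length 2)
  B: 11 (length 2)
  C: 010 (length 3)
  D: 011 (length 3)
  E: 00 (length 2)
Average length = Σ p(s) × length(s) = 2.2500 bits


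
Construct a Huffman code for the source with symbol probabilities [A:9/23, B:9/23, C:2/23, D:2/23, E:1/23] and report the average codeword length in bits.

Huffman tree construction:
Combine smallest probabilities repeatedly
Resulting codes:
  A: 11 (length 2)
  B: 0 (length 1)
  C: 1011 (length 4)
  D: 100 (length 3)
  E: 1010 (length 4)
Average length = Σ p(s) × length(s) = 1.9565 bits


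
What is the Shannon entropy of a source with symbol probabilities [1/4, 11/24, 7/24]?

H(X) = -Σ p(x) log₂ p(x)
  -1/4 × log₂(1/4) = 0.5000
  -11/24 × log₂(11/24) = 0.5159
  -7/24 × log₂(7/24) = 0.5185
H(X) = 1.5343 bits


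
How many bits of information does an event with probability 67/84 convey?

Information content I(x) = -log₂(p(x))
I = -log₂(67/84) = -log₂(0.7976)
I = 0.3262 bits


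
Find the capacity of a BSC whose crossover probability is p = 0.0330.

For BSC with error probability p:
C = 1 - H(p) where H(p) is binary entropy
H(0.0330) = -0.0330 × log₂(0.0330) - 0.9670 × log₂(0.9670)
H(p) = 0.2092
C = 1 - 0.2092 = 0.7908 bits/use


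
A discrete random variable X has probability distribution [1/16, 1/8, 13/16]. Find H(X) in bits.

H(X) = -Σ p(x) log₂ p(x)
  -1/16 × log₂(1/16) = 0.2500
  -1/8 × log₂(1/8) = 0.3750
  -13/16 × log₂(13/16) = 0.2434
H(X) = 0.8684 bits


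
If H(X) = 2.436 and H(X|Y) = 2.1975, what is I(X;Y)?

I(X;Y) = H(X) - H(X|Y)
I(X;Y) = 2.436 - 2.1975 = 0.2385 bits


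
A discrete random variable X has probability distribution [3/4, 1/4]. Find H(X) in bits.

H(X) = -Σ p(x) log₂ p(x)
  -3/4 × log₂(3/4) = 0.3113
  -1/4 × log₂(1/4) = 0.5000
H(X) = 0.8113 bits


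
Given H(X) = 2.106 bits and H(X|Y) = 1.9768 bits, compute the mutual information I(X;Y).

I(X;Y) = H(X) - H(X|Y)
I(X;Y) = 2.106 - 1.9768 = 0.1292 bits


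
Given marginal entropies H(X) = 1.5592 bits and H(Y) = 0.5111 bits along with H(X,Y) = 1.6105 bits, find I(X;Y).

I(X;Y) = H(X) + H(Y) - H(X,Y)
I(X;Y) = 1.5592 + 0.5111 - 1.6105 = 0.4598 bits


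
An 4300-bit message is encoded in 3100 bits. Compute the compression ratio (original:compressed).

Compression ratio = Original / Compressed
= 4300 / 3100 = 1.39:1


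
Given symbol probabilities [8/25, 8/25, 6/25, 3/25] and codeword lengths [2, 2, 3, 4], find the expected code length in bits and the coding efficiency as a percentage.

Average length L = Σ p_i × l_i = 2.4800 bits
Entropy H = 1.9133 bits
Efficiency η = H/L × 100% = 77.15%


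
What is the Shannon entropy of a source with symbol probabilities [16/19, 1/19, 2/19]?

H(X) = -Σ p(x) log₂ p(x)
  -16/19 × log₂(16/19) = 0.2088
  -1/19 × log₂(1/19) = 0.2236
  -2/19 × log₂(2/19) = 0.3419
H(X) = 0.7742 bits


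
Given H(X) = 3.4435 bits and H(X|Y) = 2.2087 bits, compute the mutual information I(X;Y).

I(X;Y) = H(X) - H(X|Y)
I(X;Y) = 3.4435 - 2.2087 = 1.2348 bits


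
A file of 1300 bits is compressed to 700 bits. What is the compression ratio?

Compression ratio = Original / Compressed
= 1300 / 700 = 1.86:1


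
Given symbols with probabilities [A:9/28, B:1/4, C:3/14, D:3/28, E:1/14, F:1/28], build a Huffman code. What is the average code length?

Huffman tree construction:
Combine smallest probabilities repeatedly
Resulting codes:
  A: 11 (length 2)
  B: 10 (length 2)
  C: 00 (length 2)
  D: 010 (length 3)
  E: 0111 (length 4)
  F: 0110 (length 4)
Average length = Σ p(s) × length(s) = 2.3214 bits


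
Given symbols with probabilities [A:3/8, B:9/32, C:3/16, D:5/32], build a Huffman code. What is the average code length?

Huffman tree construction:
Combine smallest probabilities repeatedly
Resulting codes:
  A: 0 (length 1)
  B: 10 (length 2)
  C: 111 (length 3)
  D: 110 (length 3)
Average length = Σ p(s) × length(s) = 1.9688 bits


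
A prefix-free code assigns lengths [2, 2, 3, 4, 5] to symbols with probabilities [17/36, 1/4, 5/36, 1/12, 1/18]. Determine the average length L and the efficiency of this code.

Average length L = Σ p_i × l_i = 2.4722 bits
Entropy H = 1.9371 bits
Efficiency η = H/L × 100% = 78.36%


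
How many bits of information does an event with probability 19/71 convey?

Information content I(x) = -log₂(p(x))
I = -log₂(19/71) = -log₂(0.2676)
I = 1.9018 bits


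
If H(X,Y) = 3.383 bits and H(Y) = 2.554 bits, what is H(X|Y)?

Chain rule: H(X,Y) = H(X|Y) + H(Y)
H(X|Y) = H(X,Y) - H(Y) = 3.383 - 2.554 = 0.829 bits


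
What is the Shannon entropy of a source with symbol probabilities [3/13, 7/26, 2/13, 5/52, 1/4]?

H(X) = -Σ p(x) log₂ p(x)
  -3/13 × log₂(3/13) = 0.4882
  -7/26 × log₂(7/26) = 0.5097
  -2/13 × log₂(2/13) = 0.4155
  -5/52 × log₂(5/52) = 0.3249
  -1/4 × log₂(1/4) = 0.5000
H(X) = 2.2382 bits


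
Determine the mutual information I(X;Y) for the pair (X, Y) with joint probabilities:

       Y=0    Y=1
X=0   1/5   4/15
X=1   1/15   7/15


H(X) = 0.9968, H(Y) = 0.8366, H(X,Y) = 1.7465
I(X;Y) = H(X) + H(Y) - H(X,Y) = 0.0870 bits


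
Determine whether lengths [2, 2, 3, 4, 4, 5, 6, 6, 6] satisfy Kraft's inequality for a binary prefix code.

Kraft inequality: Σ 2^(-l_i) ≤ 1 for prefix-free code
Calculating: 2^(-2) + 2^(-2) + 2^(-3) + 2^(-4) + 2^(-4) + 2^(-5) + 2^(-6) + 2^(-6) + 2^(-6)
= 0.25 + 0.25 + 0.125 + 0.0625 + 0.0625 + 0.03125 + 0.015625 + 0.015625 + 0.015625
= 0.8281
Since 0.8281 ≤ 1, prefix-free code exists


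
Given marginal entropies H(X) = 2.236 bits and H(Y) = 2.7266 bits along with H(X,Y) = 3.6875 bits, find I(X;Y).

I(X;Y) = H(X) + H(Y) - H(X,Y)
I(X;Y) = 2.236 + 2.7266 - 3.6875 = 1.2751 bits


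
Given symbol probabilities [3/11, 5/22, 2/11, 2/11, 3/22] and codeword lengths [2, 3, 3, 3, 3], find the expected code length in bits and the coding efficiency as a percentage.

Average length L = Σ p_i × l_i = 2.7273 bits
Entropy H = 2.2833 bits
Efficiency η = H/L × 100% = 83.72%


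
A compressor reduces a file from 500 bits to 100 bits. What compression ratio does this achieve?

Compression ratio = Original / Compressed
= 500 / 100 = 5.00:1


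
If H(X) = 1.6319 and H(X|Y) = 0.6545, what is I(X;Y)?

I(X;Y) = H(X) - H(X|Y)
I(X;Y) = 1.6319 - 0.6545 = 0.9774 bits


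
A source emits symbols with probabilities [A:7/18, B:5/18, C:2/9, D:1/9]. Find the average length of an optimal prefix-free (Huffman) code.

Huffman tree construction:
Combine smallest probabilities repeatedly
Resulting codes:
  A: 0 (length 1)
  B: 10 (length 2)
  C: 111 (length 3)
  D: 110 (length 3)
Average length = Σ p(s) × length(s) = 1.9444 bits


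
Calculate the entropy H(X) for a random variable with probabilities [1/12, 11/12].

H(X) = -Σ p(x) log₂ p(x)
  -1/12 × log₂(1/12) = 0.2987
  -11/12 × log₂(11/12) = 0.1151
H(X) = 0.4138 bits


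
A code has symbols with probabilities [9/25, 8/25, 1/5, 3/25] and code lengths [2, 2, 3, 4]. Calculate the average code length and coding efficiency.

Average length L = Σ p_i × l_i = 2.4400 bits
Entropy H = 1.8881 bits
Efficiency η = H/L × 100% = 77.38%


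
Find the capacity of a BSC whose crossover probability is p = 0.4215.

For BSC with error probability p:
C = 1 - H(p) where H(p) is binary entropy
H(0.4215) = -0.4215 × log₂(0.4215) - 0.5785 × log₂(0.5785)
H(p) = 0.9821
C = 1 - 0.9821 = 0.0179 bits/use


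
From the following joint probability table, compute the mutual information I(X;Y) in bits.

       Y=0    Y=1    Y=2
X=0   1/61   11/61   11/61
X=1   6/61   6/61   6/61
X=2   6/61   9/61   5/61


H(X) = 1.5776, H(Y) = 1.5303, H(X,Y) = 3.0080
I(X;Y) = H(X) + H(Y) - H(X,Y) = 0.0999 bits


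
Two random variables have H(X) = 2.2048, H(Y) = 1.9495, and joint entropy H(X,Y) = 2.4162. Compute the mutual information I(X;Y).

I(X;Y) = H(X) + H(Y) - H(X,Y)
I(X;Y) = 2.2048 + 1.9495 - 2.4162 = 1.7381 bits


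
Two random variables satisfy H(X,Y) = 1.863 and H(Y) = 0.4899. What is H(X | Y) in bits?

Chain rule: H(X,Y) = H(X|Y) + H(Y)
H(X|Y) = H(X,Y) - H(Y) = 1.863 - 0.4899 = 1.3731 bits


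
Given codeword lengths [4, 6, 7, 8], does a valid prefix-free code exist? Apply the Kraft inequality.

Kraft inequality: Σ 2^(-l_i) ≤ 1 for prefix-free code
Calculating: 2^(-4) + 2^(-6) + 2^(-7) + 2^(-8)
= 0.0625 + 0.015625 + 0.0078125 + 0.00390625
= 0.0898
Since 0.0898 ≤ 1, prefix-free code exists


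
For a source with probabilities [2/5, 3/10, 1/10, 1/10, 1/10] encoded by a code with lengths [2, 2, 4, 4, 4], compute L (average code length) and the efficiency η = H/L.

Average length L = Σ p_i × l_i = 2.6000 bits
Entropy H = 2.0464 bits
Efficiency η = H/L × 100% = 78.71%


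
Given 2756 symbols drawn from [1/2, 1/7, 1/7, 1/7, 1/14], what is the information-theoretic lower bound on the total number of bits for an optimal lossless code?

Entropy H = 1.9751 bits/symbol
Minimum bits = H × n = 1.9751 × 2756
= 5443.39 bits


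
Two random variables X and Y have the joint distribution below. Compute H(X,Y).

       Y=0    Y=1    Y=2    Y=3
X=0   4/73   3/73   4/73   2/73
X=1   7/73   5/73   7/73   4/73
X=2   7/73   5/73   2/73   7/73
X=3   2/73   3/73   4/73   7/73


H(X,Y) = -Σ p(x,y) log₂ p(x,y)
  p(0,0)=4/73: -0.0548 × log₂(0.0548) = 0.2296
  p(0,1)=3/73: -0.0411 × log₂(0.0411) = 0.1892
  p(0,2)=4/73: -0.0548 × log₂(0.0548) = 0.2296
  p(0,3)=2/73: -0.0274 × log₂(0.0274) = 0.1422
  p(1,0)=7/73: -0.0959 × log₂(0.0959) = 0.3243
  p(1,1)=5/73: -0.0685 × log₂(0.0685) = 0.2649
  p(1,2)=7/73: -0.0959 × log₂(0.0959) = 0.3243
  p(1,3)=4/73: -0.0548 × log₂(0.0548) = 0.2296
  p(2,0)=7/73: -0.0959 × log₂(0.0959) = 0.3243
  p(2,1)=5/73: -0.0685 × log₂(0.0685) = 0.2649
  p(2,2)=2/73: -0.0274 × log₂(0.0274) = 0.1422
  p(2,3)=7/73: -0.0959 × log₂(0.0959) = 0.3243
  p(3,0)=2/73: -0.0274 × log₂(0.0274) = 0.1422
  p(3,1)=3/73: -0.0411 × log₂(0.0411) = 0.1892
  p(3,2)=4/73: -0.0548 × log₂(0.0548) = 0.2296
  p(3,3)=7/73: -0.0959 × log₂(0.0959) = 0.3243
H(X,Y) = 3.8749 bits


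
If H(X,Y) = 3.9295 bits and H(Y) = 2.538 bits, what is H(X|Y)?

Chain rule: H(X,Y) = H(X|Y) + H(Y)
H(X|Y) = H(X,Y) - H(Y) = 3.9295 - 2.538 = 1.3915 bits


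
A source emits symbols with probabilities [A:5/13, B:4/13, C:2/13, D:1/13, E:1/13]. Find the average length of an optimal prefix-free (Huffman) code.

Huffman tree construction:
Combine smallest probabilities repeatedly
Resulting codes:
  A: 0 (length 1)
  B: 10 (length 2)
  C: 110 (length 3)
  D: 1110 (length 4)
  E: 1111 (length 4)
Average length = Σ p(s) × length(s) = 2.0769 bits


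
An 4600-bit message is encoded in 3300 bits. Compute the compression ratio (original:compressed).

Compression ratio = Original / Compressed
= 4600 / 3300 = 1.39:1


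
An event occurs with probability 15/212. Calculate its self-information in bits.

Information content I(x) = -log₂(p(x))
I = -log₂(15/212) = -log₂(0.0708)
I = 3.8210 bits


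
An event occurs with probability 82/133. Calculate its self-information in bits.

Information content I(x) = -log₂(p(x))
I = -log₂(82/133) = -log₂(0.6165)
I = 0.6977 bits


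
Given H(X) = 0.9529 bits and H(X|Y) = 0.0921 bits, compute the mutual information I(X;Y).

I(X;Y) = H(X) - H(X|Y)
I(X;Y) = 0.9529 - 0.0921 = 0.8608 bits


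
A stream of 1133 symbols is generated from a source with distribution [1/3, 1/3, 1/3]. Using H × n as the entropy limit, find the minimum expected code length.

Entropy H = 1.5850 bits/symbol
Minimum bits = H × n = 1.5850 × 1133
= 1795.76 bits


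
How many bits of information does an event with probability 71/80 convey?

Information content I(x) = -log₂(p(x))
I = -log₂(71/80) = -log₂(0.8875)
I = 0.1722 bits


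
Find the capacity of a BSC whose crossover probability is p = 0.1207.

For BSC with error probability p:
C = 1 - H(p) where H(p) is binary entropy
H(0.1207) = -0.1207 × log₂(0.1207) - 0.8793 × log₂(0.8793)
H(p) = 0.5314
C = 1 - 0.5314 = 0.4686 bits/use


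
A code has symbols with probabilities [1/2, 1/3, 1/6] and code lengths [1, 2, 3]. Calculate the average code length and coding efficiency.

Average length L = Σ p_i × l_i = 1.6667 bits
Entropy H = 1.4591 bits
Efficiency η = H/L × 100% = 87.55%


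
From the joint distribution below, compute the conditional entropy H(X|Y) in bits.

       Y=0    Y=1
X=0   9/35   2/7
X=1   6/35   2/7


H(X|Y) = Σ_y p(y) H(X|Y=y)
  p(Y=0) = 3/7, H(X|Y=0) = 0.9710
  p(Y=1) = 4/7, H(X|Y=1) = 1.0000
H(X|Y) = 0.4286×0.9710 + 0.5714×1.0000 = 0.9876 bits


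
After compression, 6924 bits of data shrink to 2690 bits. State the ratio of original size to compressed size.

Compression ratio = Original / Compressed
= 6924 / 2690 = 2.57:1


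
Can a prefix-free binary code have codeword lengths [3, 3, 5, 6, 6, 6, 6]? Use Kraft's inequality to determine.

Kraft inequality: Σ 2^(-l_i) ≤ 1 for prefix-free code
Calculating: 2^(-3) + 2^(-3) + 2^(-5) + 2^(-6) + 2^(-6) + 2^(-6) + 2^(-6)
= 0.125 + 0.125 + 0.03125 + 0.015625 + 0.015625 + 0.015625 + 0.015625
= 0.3438
Since 0.3438 ≤ 1, prefix-free code exists


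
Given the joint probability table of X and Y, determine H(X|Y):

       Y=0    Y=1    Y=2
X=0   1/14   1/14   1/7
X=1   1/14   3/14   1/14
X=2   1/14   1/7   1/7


H(X|Y) = Σ_y p(y) H(X|Y=y)
  p(Y=0) = 3/14, H(X|Y=0) = 1.5850
  p(Y=1) = 3/7, H(X|Y=1) = 1.4591
  p(Y=2) = 5/14, H(X|Y=2) = 1.5219
H(X|Y) = 0.2143×1.5850 + 0.4286×1.4591 + 0.3571×1.5219 = 1.5085 bits


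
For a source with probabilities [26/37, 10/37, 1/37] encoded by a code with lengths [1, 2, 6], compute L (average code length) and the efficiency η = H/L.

Average length L = Σ p_i × l_i = 1.4054 bits
Entropy H = 1.0086 bits
Efficiency η = H/L × 100% = 71.77%


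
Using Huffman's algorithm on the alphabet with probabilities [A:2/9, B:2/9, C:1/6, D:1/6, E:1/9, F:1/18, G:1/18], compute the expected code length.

Huffman tree construction:
Combine smallest probabilities repeatedly
Resulting codes:
  A: 00 (length 2)
  B: 01 (length 2)
  C: 110 (length 3)
  D: 111 (length 3)
  E: 100 (length 3)
  F: 1010 (length 4)
  G: 1011 (length 4)
Average length = Σ p(s) × length(s) = 2.6667 bits


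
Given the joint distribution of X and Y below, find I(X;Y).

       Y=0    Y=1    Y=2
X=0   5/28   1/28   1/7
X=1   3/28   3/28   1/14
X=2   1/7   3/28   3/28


H(X) = 1.5774, H(Y) = 1.5502, H(X,Y) = 3.0706
I(X;Y) = H(X) + H(Y) - H(X,Y) = 0.0570 bits


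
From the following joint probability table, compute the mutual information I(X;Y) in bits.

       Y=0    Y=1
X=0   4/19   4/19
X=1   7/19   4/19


H(X) = 0.9819, H(Y) = 0.9819, H(X,Y) = 1.9505
I(X;Y) = H(X) + H(Y) - H(X,Y) = 0.0134 bits


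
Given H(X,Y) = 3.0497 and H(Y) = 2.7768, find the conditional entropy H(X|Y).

Chain rule: H(X,Y) = H(X|Y) + H(Y)
H(X|Y) = H(X,Y) - H(Y) = 3.0497 - 2.7768 = 0.2729 bits


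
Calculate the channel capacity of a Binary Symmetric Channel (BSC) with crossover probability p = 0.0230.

For BSC with error probability p:
C = 1 - H(p) where H(p) is binary entropy
H(0.0230) = -0.0230 × log₂(0.0230) - 0.9770 × log₂(0.9770)
H(p) = 0.1580
C = 1 - 0.1580 = 0.8420 bits/use


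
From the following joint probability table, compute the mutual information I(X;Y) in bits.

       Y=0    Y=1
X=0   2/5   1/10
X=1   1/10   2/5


H(X) = 1.0000, H(Y) = 1.0000, H(X,Y) = 1.7219
I(X;Y) = H(X) + H(Y) - H(X,Y) = 0.2781 bits


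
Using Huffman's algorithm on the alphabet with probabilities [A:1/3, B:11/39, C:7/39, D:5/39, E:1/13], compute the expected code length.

Huffman tree construction:
Combine smallest probabilities repeatedly
Resulting codes:
  A: 11 (length 2)
  B: 10 (length 2)
  C: 00 (length 2)
  D: 011 (length 3)
  E: 010 (length 3)
Average length = Σ p(s) × length(s) = 2.2051 bits


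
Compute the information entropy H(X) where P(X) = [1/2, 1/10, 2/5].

H(X) = -Σ p(x) log₂ p(x)
  -1/2 × log₂(1/2) = 0.5000
  -1/10 × log₂(1/10) = 0.3322
  -2/5 × log₂(2/5) = 0.5288
H(X) = 1.3610 bits


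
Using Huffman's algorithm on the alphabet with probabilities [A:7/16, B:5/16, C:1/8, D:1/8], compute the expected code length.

Huffman tree construction:
Combine smallest probabilities repeatedly
Resulting codes:
  A: 0 (length 1)
  B: 11 (length 2)
  C: 100 (length 3)
  D: 101 (length 3)
Average length = Σ p(s) × length(s) = 1.8125 bits


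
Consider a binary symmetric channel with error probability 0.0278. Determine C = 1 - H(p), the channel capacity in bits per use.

For BSC with error probability p:
C = 1 - H(p) where H(p) is binary entropy
H(0.0278) = -0.0278 × log₂(0.0278) - 0.9722 × log₂(0.9722)
H(p) = 0.1832
C = 1 - 0.1832 = 0.8168 bits/use


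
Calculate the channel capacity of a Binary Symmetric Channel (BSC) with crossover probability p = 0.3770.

For BSC with error probability p:
C = 1 - H(p) where H(p) is binary entropy
H(0.3770) = -0.3770 × log₂(0.3770) - 0.6230 × log₂(0.6230)
H(p) = 0.9559
C = 1 - 0.9559 = 0.0441 bits/use


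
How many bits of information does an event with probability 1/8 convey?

Information content I(x) = -log₂(p(x))
I = -log₂(1/8) = -log₂(0.1250)
I = 3.0000 bits


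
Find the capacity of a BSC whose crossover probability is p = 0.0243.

For BSC with error probability p:
C = 1 - H(p) where H(p) is binary entropy
H(0.0243) = -0.0243 × log₂(0.0243) - 0.9757 × log₂(0.9757)
H(p) = 0.1649
C = 1 - 0.1649 = 0.8351 bits/use


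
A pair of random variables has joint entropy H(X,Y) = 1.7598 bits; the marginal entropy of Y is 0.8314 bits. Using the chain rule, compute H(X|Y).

Chain rule: H(X,Y) = H(X|Y) + H(Y)
H(X|Y) = H(X,Y) - H(Y) = 1.7598 - 0.8314 = 0.9284 bits


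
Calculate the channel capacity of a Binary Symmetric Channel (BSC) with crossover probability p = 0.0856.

For BSC with error probability p:
C = 1 - H(p) where H(p) is binary entropy
H(0.0856) = -0.0856 × log₂(0.0856) - 0.9144 × log₂(0.9144)
H(p) = 0.4216
C = 1 - 0.4216 = 0.5784 bits/use


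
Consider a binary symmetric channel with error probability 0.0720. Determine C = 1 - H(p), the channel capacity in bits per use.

For BSC with error probability p:
C = 1 - H(p) where H(p) is binary entropy
H(0.0720) = -0.0720 × log₂(0.0720) - 0.9280 × log₂(0.9280)
H(p) = 0.3733
C = 1 - 0.3733 = 0.6267 bits/use


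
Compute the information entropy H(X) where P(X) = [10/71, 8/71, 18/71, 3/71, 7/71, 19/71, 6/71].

H(X) = -Σ p(x) log₂ p(x)
  -10/71 × log₂(10/71) = 0.3983
  -8/71 × log₂(8/71) = 0.3549
  -18/71 × log₂(18/71) = 0.5019
  -3/71 × log₂(3/71) = 0.1929
  -7/71 × log₂(7/71) = 0.3295
  -19/71 × log₂(19/71) = 0.5089
  -6/71 × log₂(6/71) = 0.3012
H(X) = 2.5877 bits


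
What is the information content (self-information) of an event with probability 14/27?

Information content I(x) = -log₂(p(x))
I = -log₂(14/27) = -log₂(0.5185)
I = 0.9475 bits


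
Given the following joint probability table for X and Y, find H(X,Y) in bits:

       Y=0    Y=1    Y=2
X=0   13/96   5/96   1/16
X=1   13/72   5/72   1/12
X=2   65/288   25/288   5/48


H(X,Y) = -Σ p(x,y) log₂ p(x,y)
  p(0,0)=13/96: -0.1354 × log₂(0.1354) = 0.3906
  p(0,1)=5/96: -0.0521 × log₂(0.0521) = 0.2220
  p(0,2)=1/16: -0.0625 × log₂(0.0625) = 0.2500
  p(1,0)=13/72: -0.1806 × log₂(0.1806) = 0.4459
  p(1,1)=5/72: -0.0694 × log₂(0.0694) = 0.2672
  p(1,2)=1/12: -0.0833 × log₂(0.0833) = 0.2987
  p(2,0)=65/288: -0.2257 × log₂(0.2257) = 0.4847
  p(2,1)=25/288: -0.0868 × log₂(0.0868) = 0.3061
  p(2,2)=5/48: -0.1042 × log₂(0.1042) = 0.3399
H(X,Y) = 3.0052 bits


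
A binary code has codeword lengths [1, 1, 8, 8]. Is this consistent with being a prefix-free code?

Kraft inequality: Σ 2^(-l_i) ≤ 1 for prefix-free code
Calculating: 2^(-1) + 2^(-1) + 2^(-8) + 2^(-8)
= 0.5 + 0.5 + 0.00390625 + 0.00390625
= 1.0078
Since 1.0078 > 1, prefix-free code does not exist


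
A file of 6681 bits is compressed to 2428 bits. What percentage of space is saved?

Space savings = (1 - Compressed/Original) × 100%
= (1 - 2428/6681) × 100%
= 63.66%


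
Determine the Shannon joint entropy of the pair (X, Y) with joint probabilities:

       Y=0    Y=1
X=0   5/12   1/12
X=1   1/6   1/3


H(X,Y) = -Σ p(x,y) log₂ p(x,y)
  p(0,0)=5/12: -0.4167 × log₂(0.4167) = 0.5263
  p(0,1)=1/12: -0.0833 × log₂(0.0833) = 0.2987
  p(1,0)=1/6: -0.1667 × log₂(0.1667) = 0.4308
  p(1,1)=1/3: -0.3333 × log₂(0.3333) = 0.5283
H(X,Y) = 1.7842 bits


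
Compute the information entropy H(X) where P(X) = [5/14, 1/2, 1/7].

H(X) = -Σ p(x) log₂ p(x)
  -5/14 × log₂(5/14) = 0.5305
  -1/2 × log₂(1/2) = 0.5000
  -1/7 × log₂(1/7) = 0.4011
H(X) = 1.4316 bits


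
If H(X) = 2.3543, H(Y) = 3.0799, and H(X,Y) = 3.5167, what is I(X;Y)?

I(X;Y) = H(X) + H(Y) - H(X,Y)
I(X;Y) = 2.3543 + 3.0799 - 3.5167 = 1.9175 bits


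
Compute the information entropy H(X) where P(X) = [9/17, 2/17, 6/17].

H(X) = -Σ p(x) log₂ p(x)
  -9/17 × log₂(9/17) = 0.4858
  -2/17 × log₂(2/17) = 0.3632
  -6/17 × log₂(6/17) = 0.5303
H(X) = 1.3793 bits


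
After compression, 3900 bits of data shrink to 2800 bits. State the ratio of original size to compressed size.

Compression ratio = Original / Compressed
= 3900 / 2800 = 1.39:1


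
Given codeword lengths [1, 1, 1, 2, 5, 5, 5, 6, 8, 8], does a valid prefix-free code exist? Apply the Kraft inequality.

Kraft inequality: Σ 2^(-l_i) ≤ 1 for prefix-free code
Calculating: 2^(-1) + 2^(-1) + 2^(-1) + 2^(-2) + 2^(-5) + 2^(-5) + 2^(-5) + 2^(-6) + 2^(-8) + 2^(-8)
= 0.5 + 0.5 + 0.5 + 0.25 + 0.03125 + 0.03125 + 0.03125 + 0.015625 + 0.00390625 + 0.00390625
= 1.8672
Since 1.8672 > 1, prefix-free code does not exist


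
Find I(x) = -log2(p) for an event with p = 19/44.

Information content I(x) = -log₂(p(x))
I = -log₂(19/44) = -log₂(0.4318)
I = 1.2115 bits


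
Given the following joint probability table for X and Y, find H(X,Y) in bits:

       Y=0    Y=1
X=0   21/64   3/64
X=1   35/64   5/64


H(X,Y) = -Σ p(x,y) log₂ p(x,y)
  p(0,0)=21/64: -0.3281 × log₂(0.3281) = 0.5275
  p(0,1)=3/64: -0.0469 × log₂(0.0469) = 0.2070
  p(1,0)=35/64: -0.5469 × log₂(0.5469) = 0.4762
  p(1,1)=5/64: -0.0781 × log₂(0.0781) = 0.2873
H(X,Y) = 1.4980 bits


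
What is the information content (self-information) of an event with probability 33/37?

Information content I(x) = -log₂(p(x))
I = -log₂(33/37) = -log₂(0.8919)
I = 0.1651 bits


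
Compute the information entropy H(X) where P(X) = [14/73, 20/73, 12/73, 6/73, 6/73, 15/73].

H(X) = -Σ p(x) log₂ p(x)
  -14/73 × log₂(14/73) = 0.4569
  -20/73 × log₂(20/73) = 0.5118
  -12/73 × log₂(12/73) = 0.4282
  -6/73 × log₂(6/73) = 0.2963
  -6/73 × log₂(6/73) = 0.2963
  -15/73 × log₂(15/73) = 0.4691
H(X) = 2.4585 bits


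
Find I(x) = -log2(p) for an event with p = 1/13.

Information content I(x) = -log₂(p(x))
I = -log₂(1/13) = -log₂(0.0769)
I = 3.7004 bits


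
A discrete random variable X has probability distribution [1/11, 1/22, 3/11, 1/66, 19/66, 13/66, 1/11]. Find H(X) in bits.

H(X) = -Σ p(x) log₂ p(x)
  -1/11 × log₂(1/11) = 0.3145
  -1/22 × log₂(1/22) = 0.2027
  -3/11 × log₂(3/11) = 0.5112
  -1/66 × log₂(1/66) = 0.0916
  -19/66 × log₂(19/66) = 0.5172
  -13/66 × log₂(13/66) = 0.4617
  -1/11 × log₂(1/11) = 0.3145
H(X) = 2.4133 bits


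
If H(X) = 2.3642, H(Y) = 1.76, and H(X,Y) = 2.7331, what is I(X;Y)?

I(X;Y) = H(X) + H(Y) - H(X,Y)
I(X;Y) = 2.3642 + 1.76 - 2.7331 = 1.3911 bits


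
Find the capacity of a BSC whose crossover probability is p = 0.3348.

For BSC with error probability p:
C = 1 - H(p) where H(p) is binary entropy
H(0.3348) = -0.3348 × log₂(0.3348) - 0.6652 × log₂(0.6652)
H(p) = 0.9198
C = 1 - 0.9198 = 0.0802 bits/use


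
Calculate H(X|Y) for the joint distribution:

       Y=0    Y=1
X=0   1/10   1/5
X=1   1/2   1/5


H(X|Y) = Σ_y p(y) H(X|Y=y)
  p(Y=0) = 3/5, H(X|Y=0) = 0.6500
  p(Y=1) = 2/5, H(X|Y=1) = 1.0000
H(X|Y) = 0.6000×0.6500 + 0.4000×1.0000 = 0.7900 bits


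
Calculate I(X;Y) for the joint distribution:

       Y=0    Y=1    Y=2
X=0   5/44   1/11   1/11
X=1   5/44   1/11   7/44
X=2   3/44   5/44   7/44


H(X) = 1.5797, H(Y) = 1.5669, H(X,Y) = 3.1211
I(X;Y) = H(X) + H(Y) - H(X,Y) = 0.0255 bits


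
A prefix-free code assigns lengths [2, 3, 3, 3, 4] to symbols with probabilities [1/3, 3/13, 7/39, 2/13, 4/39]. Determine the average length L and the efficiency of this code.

Average length L = Σ p_i × l_i = 2.7692 bits
Entropy H = 2.2137 bits
Efficiency η = H/L × 100% = 79.94%


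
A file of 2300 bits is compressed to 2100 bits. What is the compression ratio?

Compression ratio = Original / Compressed
= 2300 / 2100 = 1.10:1


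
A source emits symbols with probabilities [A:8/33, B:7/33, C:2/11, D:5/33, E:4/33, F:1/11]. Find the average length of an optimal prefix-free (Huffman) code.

Huffman tree construction:
Combine smallest probabilities repeatedly
Resulting codes:
  A: 10 (length 2)
  B: 00 (length 2)
  C: 111 (length 3)
  D: 110 (length 3)
  E: 011 (length 3)
  F: 010 (length 3)
Average length = Σ p(s) × length(s) = 2.5455 bits


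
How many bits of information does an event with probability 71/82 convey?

Information content I(x) = -log₂(p(x))
I = -log₂(71/82) = -log₂(0.8659)
I = 0.2078 bits


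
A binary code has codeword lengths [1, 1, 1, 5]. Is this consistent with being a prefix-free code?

Kraft inequality: Σ 2^(-l_i) ≤ 1 for prefix-free code
Calculating: 2^(-1) + 2^(-1) + 2^(-1) + 2^(-5)
= 0.5 + 0.5 + 0.5 + 0.03125
= 1.5312
Since 1.5312 > 1, prefix-free code does not exist


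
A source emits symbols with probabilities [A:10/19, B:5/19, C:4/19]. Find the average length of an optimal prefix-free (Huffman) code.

Huffman tree construction:
Combine smallest probabilities repeatedly
Resulting codes:
  A: 1 (length 1)
  B: 01 (length 2)
  C: 00 (length 2)
Average length = Σ p(s) × length(s) = 1.4737 bits


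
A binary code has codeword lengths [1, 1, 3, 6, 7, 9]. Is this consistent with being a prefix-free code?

Kraft inequality: Σ 2^(-l_i) ≤ 1 for prefix-free code
Calculating: 2^(-1) + 2^(-1) + 2^(-3) + 2^(-6) + 2^(-7) + 2^(-9)
= 0.5 + 0.5 + 0.125 + 0.015625 + 0.0078125 + 0.001953125
= 1.1504
Since 1.1504 > 1, prefix-free code does not exist


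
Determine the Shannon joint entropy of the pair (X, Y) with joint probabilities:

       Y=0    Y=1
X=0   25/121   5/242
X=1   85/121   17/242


H(X,Y) = -Σ p(x,y) log₂ p(x,y)
  p(0,0)=25/121: -0.2066 × log₂(0.2066) = 0.4700
  p(0,1)=5/242: -0.0207 × log₂(0.0207) = 0.1156
  p(1,0)=85/121: -0.7025 × log₂(0.7025) = 0.3579
  p(1,1)=17/242: -0.0702 × log₂(0.0702) = 0.2691
H(X,Y) = 1.2127 bits


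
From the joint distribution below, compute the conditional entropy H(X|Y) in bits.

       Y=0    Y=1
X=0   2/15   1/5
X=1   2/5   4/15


H(X|Y) = Σ_y p(y) H(X|Y=y)
  p(Y=0) = 8/15, H(X|Y=0) = 0.8113
  p(Y=1) = 7/15, H(X|Y=1) = 0.9852
H(X|Y) = 0.5333×0.8113 + 0.4667×0.9852 = 0.8925 bits


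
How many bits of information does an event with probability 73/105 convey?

Information content I(x) = -log₂(p(x))
I = -log₂(73/105) = -log₂(0.6952)
I = 0.5244 bits


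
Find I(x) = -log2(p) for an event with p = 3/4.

Information content I(x) = -log₂(p(x))
I = -log₂(3/4) = -log₂(0.7500)
I = 0.4150 bits


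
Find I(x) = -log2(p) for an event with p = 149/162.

Information content I(x) = -log₂(p(x))
I = -log₂(149/162) = -log₂(0.9198)
I = 0.1207 bits


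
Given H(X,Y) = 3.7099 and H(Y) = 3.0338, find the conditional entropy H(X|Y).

Chain rule: H(X,Y) = H(X|Y) + H(Y)
H(X|Y) = H(X,Y) - H(Y) = 3.7099 - 3.0338 = 0.6761 bits


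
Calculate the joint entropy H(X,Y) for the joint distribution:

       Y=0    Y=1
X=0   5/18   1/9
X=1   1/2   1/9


H(X,Y) = -Σ p(x,y) log₂ p(x,y)
  p(0,0)=5/18: -0.2778 × log₂(0.2778) = 0.5133
  p(0,1)=1/9: -0.1111 × log₂(0.1111) = 0.3522
  p(1,0)=1/2: -0.5000 × log₂(0.5000) = 0.5000
  p(1,1)=1/9: -0.1111 × log₂(0.1111) = 0.3522
H(X,Y) = 1.7178 bits


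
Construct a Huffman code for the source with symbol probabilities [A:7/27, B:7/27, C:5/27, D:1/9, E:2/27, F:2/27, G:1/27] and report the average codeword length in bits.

Huffman tree construction:
Combine smallest probabilities repeatedly
Resulting codes:
  A: 01 (length 2)
  B: 10 (length 2)
  C: 111 (length 3)
  D: 001 (length 3)
  E: 1101 (length 4)
  F: 000 (length 3)
  G: 1100 (length 4)
Average length = Σ p(s) × length(s) = 2.5926 bits


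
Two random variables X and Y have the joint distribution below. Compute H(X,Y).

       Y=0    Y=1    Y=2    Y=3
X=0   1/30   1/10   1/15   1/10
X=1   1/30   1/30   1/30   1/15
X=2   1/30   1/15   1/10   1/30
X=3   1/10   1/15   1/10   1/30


H(X,Y) = -Σ p(x,y) log₂ p(x,y)
  p(0,0)=1/30: -0.0333 × log₂(0.0333) = 0.1636
  p(0,1)=1/10: -0.1000 × log₂(0.1000) = 0.3322
  p(0,2)=1/15: -0.0667 × log₂(0.0667) = 0.2605
  p(0,3)=1/10: -0.1000 × log₂(0.1000) = 0.3322
  p(1,0)=1/30: -0.0333 × log₂(0.0333) = 0.1636
  p(1,1)=1/30: -0.0333 × log₂(0.0333) = 0.1636
  p(1,2)=1/30: -0.0333 × log₂(0.0333) = 0.1636
  p(1,3)=1/15: -0.0667 × log₂(0.0667) = 0.2605
  p(2,0)=1/30: -0.0333 × log₂(0.0333) = 0.1636
  p(2,1)=1/15: -0.0667 × log₂(0.0667) = 0.2605
  p(2,2)=1/10: -0.1000 × log₂(0.1000) = 0.3322
  p(2,3)=1/30: -0.0333 × log₂(0.0333) = 0.1636
  p(3,0)=1/10: -0.1000 × log₂(0.1000) = 0.3322
  p(3,1)=1/15: -0.0667 × log₂(0.0667) = 0.2605
  p(3,2)=1/10: -0.1000 × log₂(0.1000) = 0.3322
  p(3,3)=1/30: -0.0333 × log₂(0.0333) = 0.1636
H(X,Y) = 3.8477 bits


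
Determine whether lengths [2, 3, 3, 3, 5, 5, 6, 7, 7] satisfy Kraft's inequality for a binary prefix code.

Kraft inequality: Σ 2^(-l_i) ≤ 1 for prefix-free code
Calculating: 2^(-2) + 2^(-3) + 2^(-3) + 2^(-3) + 2^(-5) + 2^(-5) + 2^(-6) + 2^(-7) + 2^(-7)
= 0.25 + 0.125 + 0.125 + 0.125 + 0.03125 + 0.03125 + 0.015625 + 0.0078125 + 0.0078125
= 0.7188
Since 0.7188 ≤ 1, prefix-free code exists


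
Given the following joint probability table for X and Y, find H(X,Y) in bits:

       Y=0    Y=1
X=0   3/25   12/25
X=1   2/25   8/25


H(X,Y) = -Σ p(x,y) log₂ p(x,y)
  p(0,0)=3/25: -0.1200 × log₂(0.1200) = 0.3671
  p(0,1)=12/25: -0.4800 × log₂(0.4800) = 0.5083
  p(1,0)=2/25: -0.0800 × log₂(0.0800) = 0.2915
  p(1,1)=8/25: -0.3200 × log₂(0.3200) = 0.5260
H(X,Y) = 1.6929 bits


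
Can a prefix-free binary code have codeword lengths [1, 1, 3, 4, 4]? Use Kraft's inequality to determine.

Kraft inequality: Σ 2^(-l_i) ≤ 1 for prefix-free code
Calculating: 2^(-1) + 2^(-1) + 2^(-3) + 2^(-4) + 2^(-4)
= 0.5 + 0.5 + 0.125 + 0.0625 + 0.0625
= 1.2500
Since 1.2500 > 1, prefix-free code does not exist


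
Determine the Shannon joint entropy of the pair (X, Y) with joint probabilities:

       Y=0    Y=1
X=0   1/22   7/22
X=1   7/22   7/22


H(X,Y) = -Σ p(x,y) log₂ p(x,y)
  p(0,0)=1/22: -0.0455 × log₂(0.0455) = 0.2027
  p(0,1)=7/22: -0.3182 × log₂(0.3182) = 0.5257
  p(1,0)=7/22: -0.3182 × log₂(0.3182) = 0.5257
  p(1,1)=7/22: -0.3182 × log₂(0.3182) = 0.5257
H(X,Y) = 1.7797 bits


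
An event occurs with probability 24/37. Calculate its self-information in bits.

Information content I(x) = -log₂(p(x))
I = -log₂(24/37) = -log₂(0.6486)
I = 0.6245 bits


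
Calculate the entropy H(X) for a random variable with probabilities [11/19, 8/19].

H(X) = -Σ p(x) log₂ p(x)
  -11/19 × log₂(11/19) = 0.4565
  -8/19 × log₂(8/19) = 0.5254
H(X) = 0.9819 bits


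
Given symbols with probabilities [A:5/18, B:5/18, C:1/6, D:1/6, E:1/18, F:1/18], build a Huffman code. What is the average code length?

Huffman tree construction:
Combine smallest probabilities repeatedly
Resulting codes:
  A: 01 (length 2)
  B: 10 (length 2)
  C: 111 (length 3)
  D: 00 (length 2)
  E: 1100 (length 4)
  F: 1101 (length 4)
Average length = Σ p(s) × length(s) = 2.3889 bits


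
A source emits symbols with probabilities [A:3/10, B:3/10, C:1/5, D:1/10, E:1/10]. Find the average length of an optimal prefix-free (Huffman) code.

Huffman tree construction:
Combine smallest probabilities repeatedly
Resulting codes:
  A: 10 (length 2)
  B: 11 (length 2)
  C: 00 (length 2)
  D: 010 (length 3)
  E: 011 (length 3)
Average length = Σ p(s) × length(s) = 2.2000 bits


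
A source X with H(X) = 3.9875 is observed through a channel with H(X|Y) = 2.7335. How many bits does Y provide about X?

I(X;Y) = H(X) - H(X|Y)
I(X;Y) = 3.9875 - 2.7335 = 1.254 bits
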